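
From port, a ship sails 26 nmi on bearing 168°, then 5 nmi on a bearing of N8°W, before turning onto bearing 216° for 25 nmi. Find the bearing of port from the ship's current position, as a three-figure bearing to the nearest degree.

Leg 1 (168°, 26 nmi): east 26 sin 168° = 5.41, north 26 cos 168° = -25.43
Leg 2 (N8°W, 5 nmi): east 5 sin 352° = -0.70, north 5 cos 352° = 4.95
Leg 3 (216°, 25 nmi): east 25 sin 216° = -14.69, north 25 cos 216° = -20.23
Net displacement: -9.98 east, -40.71 north. Direction back to start is (9.98, 40.71): bearing = atan2(9.98, 40.71) mod 360° = 13.78° ≈ 014°.

014°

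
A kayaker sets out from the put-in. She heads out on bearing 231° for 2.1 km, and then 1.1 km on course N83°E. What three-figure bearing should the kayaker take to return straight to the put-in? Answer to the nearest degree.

024°

Leg 1 (231°, 2.1 km): east 2.1 sin 231° = -1.63, north 2.1 cos 231° = -1.32
Leg 2 (N83°E, 1.1 km): east 1.1 sin 83° = 1.09, north 1.1 cos 83° = 0.13
Net displacement: -0.54 east, -1.19 north. Direction back to start is (0.54, 1.19): bearing = atan2(0.54, 1.19) mod 360° = 24.46° ≈ 024°.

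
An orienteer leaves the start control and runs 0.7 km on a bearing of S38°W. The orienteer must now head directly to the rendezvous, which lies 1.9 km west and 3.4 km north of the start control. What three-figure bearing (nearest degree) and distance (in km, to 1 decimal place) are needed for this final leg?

Leg 1 (S38°W, 0.7 km): east 0.7 sin 218° = -0.43, north 0.7 cos 218° = -0.55
Current position: (-0.43, -0.55). Target: (-1.9, 3.4). Remaining: Δeast = -1.47, Δnorth = 3.95.
Bearing = atan2(-1.47, 3.95) mod 360° = 339.61°; distance = √((-1.47)² + (3.95)²) = 4.216 km.

340°, 4.2 km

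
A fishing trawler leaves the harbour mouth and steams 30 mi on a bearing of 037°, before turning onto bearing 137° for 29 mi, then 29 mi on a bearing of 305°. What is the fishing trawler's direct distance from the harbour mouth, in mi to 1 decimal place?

Leg 1 (037°, 30 mi): east 30 sin 37° = 18.05, north 30 cos 37° = 23.96
Leg 2 (137°, 29 mi): east 29 sin 137° = 19.78, north 29 cos 137° = -21.21
Leg 3 (305°, 29 mi): east 29 sin 305° = -23.76, north 29 cos 305° = 16.63
Net: 14.08 east, 19.38 north. Distance = √((14.08)² + (19.38)²) = 23.956 mi.

24.0 mi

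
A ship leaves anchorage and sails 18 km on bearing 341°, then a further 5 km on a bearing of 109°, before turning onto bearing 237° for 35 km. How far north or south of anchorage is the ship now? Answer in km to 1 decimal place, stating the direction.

3.7 km south

Leg 1 (341°, 18 km): east 18 sin 341° = -5.86, north 18 cos 341° = 17.02
Leg 2 (109°, 5 km): east 5 sin 109° = 4.73, north 5 cos 109° = -1.63
Leg 3 (237°, 35 km): east 35 sin 237° = -29.35, north 35 cos 237° = -19.06
Net north component: -3.67 km.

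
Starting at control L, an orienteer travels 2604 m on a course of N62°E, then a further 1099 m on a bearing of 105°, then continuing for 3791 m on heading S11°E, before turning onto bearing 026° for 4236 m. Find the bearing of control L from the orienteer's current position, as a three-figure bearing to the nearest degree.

Leg 1 (N62°E, 2604 m): east 2604 sin 62° = 2299.20, north 2604 cos 62° = 1222.50
Leg 2 (105°, 1099 m): east 1099 sin 105° = 1061.55, north 1099 cos 105° = -284.44
Leg 3 (S11°E, 3791 m): east 3791 sin 169° = 723.36, north 3791 cos 169° = -3721.35
Leg 4 (026°, 4236 m): east 4236 sin 26° = 1856.94, north 4236 cos 26° = 3807.29
Net displacement: 5941.05 east, 1024.00 north. Direction back to start is (-5941.05, -1024.00): bearing = atan2(-5941.05, -1024.00) mod 360° = 260.22° ≈ 260°.

260°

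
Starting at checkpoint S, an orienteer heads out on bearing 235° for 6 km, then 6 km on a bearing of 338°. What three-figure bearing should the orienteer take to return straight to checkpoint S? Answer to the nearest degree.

Leg 1 (235°, 6 km): east 6 sin 235° = -4.91, north 6 cos 235° = -3.44
Leg 2 (338°, 6 km): east 6 sin 338° = -2.25, north 6 cos 338° = 5.56
Net displacement: -7.16 east, 2.12 north. Direction back to start is (7.16, -2.12): bearing = atan2(7.16, -2.12) mod 360° = 106.50° ≈ 106°.

106°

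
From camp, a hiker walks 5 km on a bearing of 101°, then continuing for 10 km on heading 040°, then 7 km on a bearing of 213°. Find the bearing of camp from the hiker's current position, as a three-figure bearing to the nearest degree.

264°

Leg 1 (101°, 5 km): east 5 sin 101° = 4.91, north 5 cos 101° = -0.95
Leg 2 (040°, 10 km): east 10 sin 40° = 6.43, north 10 cos 40° = 7.66
Leg 3 (213°, 7 km): east 7 sin 213° = -3.81, north 7 cos 213° = -5.87
Net displacement: 7.52 east, 0.84 north. Direction back to start is (-7.52, -0.84): bearing = atan2(-7.52, -0.84) mod 360° = 263.66° ≈ 264°.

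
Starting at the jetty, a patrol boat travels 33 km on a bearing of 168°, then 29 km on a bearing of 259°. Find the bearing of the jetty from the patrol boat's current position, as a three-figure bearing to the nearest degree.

030°

Leg 1 (168°, 33 km): east 33 sin 168° = 6.86, north 33 cos 168° = -32.28
Leg 2 (259°, 29 km): east 29 sin 259° = -28.47, north 29 cos 259° = -5.53
Net displacement: -21.61 east, -37.81 north. Direction back to start is (21.61, 37.81): bearing = atan2(21.61, 37.81) mod 360° = 29.74° ≈ 030°.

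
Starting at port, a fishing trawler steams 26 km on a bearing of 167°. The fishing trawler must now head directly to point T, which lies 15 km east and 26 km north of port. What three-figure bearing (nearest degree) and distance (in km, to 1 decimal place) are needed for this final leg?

Leg 1 (167°, 26 km): east 26 sin 167° = 5.85, north 26 cos 167° = -25.33
Current position: (5.85, -25.33). Target: (15, 26). Remaining: Δeast = 9.15, Δnorth = 51.33.
Bearing = atan2(9.15, 51.33) mod 360° = 10.11°; distance = √((9.15)² + (51.33)²) = 52.143 km.

010°, 52.1 km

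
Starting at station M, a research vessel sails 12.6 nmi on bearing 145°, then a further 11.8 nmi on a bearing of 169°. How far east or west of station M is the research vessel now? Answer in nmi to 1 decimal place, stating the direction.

Leg 1 (145°, 12.6 nmi): east 12.6 sin 145° = 7.23, north 12.6 cos 145° = -10.32
Leg 2 (169°, 11.8 nmi): east 11.8 sin 169° = 2.25, north 11.8 cos 169° = -11.58
Net east component: 9.48 nmi.

9.5 nmi east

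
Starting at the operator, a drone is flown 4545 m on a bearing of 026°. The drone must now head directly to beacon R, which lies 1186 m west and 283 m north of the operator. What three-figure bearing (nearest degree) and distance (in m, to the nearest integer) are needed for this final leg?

220°, 4956 m

Leg 1 (026°, 4545 m): east 4545 sin 26° = 1992.40, north 4545 cos 26° = 4085.02
Current position: (1992.40, 4085.02). Target: (-1186, 283). Remaining: Δeast = -3178.40, Δnorth = -3802.02.
Bearing = atan2(-3178.40, -3802.02) mod 360° = 219.89°; distance = √((-3178.40)² + (-3802.02)²) = 4955.558 m.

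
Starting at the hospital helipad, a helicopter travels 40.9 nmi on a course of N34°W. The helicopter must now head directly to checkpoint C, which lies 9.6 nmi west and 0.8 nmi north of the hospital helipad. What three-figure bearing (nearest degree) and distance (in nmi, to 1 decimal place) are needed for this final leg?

Leg 1 (N34°W, 40.9 nmi): east 40.9 sin 326° = -22.87, north 40.9 cos 326° = 33.91
Current position: (-22.87, 33.91). Target: (-9.6, 0.8). Remaining: Δeast = 13.27, Δnorth = -33.11.
Bearing = atan2(13.27, -33.11) mod 360° = 158.16°; distance = √((13.27)² + (-33.11)²) = 35.668 nmi.

158°, 35.7 nmi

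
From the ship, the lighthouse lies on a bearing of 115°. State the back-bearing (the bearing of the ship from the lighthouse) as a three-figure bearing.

295°

Back-bearing = 115° + 180° = 295°.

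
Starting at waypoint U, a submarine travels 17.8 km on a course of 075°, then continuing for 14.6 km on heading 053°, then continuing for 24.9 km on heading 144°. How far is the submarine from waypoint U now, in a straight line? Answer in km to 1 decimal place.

44.0 km

Leg 1 (075°, 17.8 km): east 17.8 sin 75° = 17.19, north 17.8 cos 75° = 4.61
Leg 2 (053°, 14.6 km): east 14.6 sin 53° = 11.66, north 14.6 cos 53° = 8.79
Leg 3 (144°, 24.9 km): east 24.9 sin 144° = 14.64, north 24.9 cos 144° = -20.14
Net: 43.49 east, -6.75 north. Distance = √((43.49)² + (-6.75)²) = 44.010 km.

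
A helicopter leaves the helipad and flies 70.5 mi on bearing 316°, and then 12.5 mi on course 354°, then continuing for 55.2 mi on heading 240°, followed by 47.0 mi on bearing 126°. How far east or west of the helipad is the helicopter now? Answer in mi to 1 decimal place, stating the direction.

60.1 mi west

Leg 1 (316°, 70.5 mi): east 70.5 sin 316° = -48.97, north 70.5 cos 316° = 50.71
Leg 2 (354°, 12.5 mi): east 12.5 sin 354° = -1.31, north 12.5 cos 354° = 12.43
Leg 3 (240°, 55.2 mi): east 55.2 sin 240° = -47.80, north 55.2 cos 240° = -27.60
Leg 4 (126°, 47.0 mi): east 47.0 sin 126° = 38.02, north 47.0 cos 126° = -27.63
Net east component: -60.06 mi.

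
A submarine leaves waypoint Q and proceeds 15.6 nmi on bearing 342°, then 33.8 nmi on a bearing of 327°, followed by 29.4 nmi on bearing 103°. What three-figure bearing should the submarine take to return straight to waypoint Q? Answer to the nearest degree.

188°

Leg 1 (342°, 15.6 nmi): east 15.6 sin 342° = -4.82, north 15.6 cos 342° = 14.84
Leg 2 (327°, 33.8 nmi): east 33.8 sin 327° = -18.41, north 33.8 cos 327° = 28.35
Leg 3 (103°, 29.4 nmi): east 29.4 sin 103° = 28.65, north 29.4 cos 103° = -6.61
Net displacement: 5.42 east, 36.57 north. Direction back to start is (-5.42, -36.57): bearing = atan2(-5.42, -36.57) mod 360° = 188.43° ≈ 188°.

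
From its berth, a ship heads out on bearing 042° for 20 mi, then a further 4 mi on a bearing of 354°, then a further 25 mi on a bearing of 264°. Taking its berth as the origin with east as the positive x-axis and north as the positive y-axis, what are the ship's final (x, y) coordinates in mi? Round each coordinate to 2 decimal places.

(-11.90, 16.23)

Leg 1 (042°, 20 mi): east 20 sin 42° = 13.38, north 20 cos 42° = 14.86
Leg 2 (354°, 4 mi): east 4 sin 354° = -0.42, north 4 cos 354° = 3.98
Leg 3 (264°, 25 mi): east 25 sin 264° = -24.86, north 25 cos 264° = -2.61
Summing: -11.90 mi east, 16.23 mi north → (-11.90, 16.23).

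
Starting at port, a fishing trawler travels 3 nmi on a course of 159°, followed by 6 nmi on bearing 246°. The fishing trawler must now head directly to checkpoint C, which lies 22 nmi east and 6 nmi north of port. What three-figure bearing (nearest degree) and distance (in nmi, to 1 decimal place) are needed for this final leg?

067°, 28.7 nmi

Leg 1 (159°, 3 nmi): east 3 sin 159° = 1.08, north 3 cos 159° = -2.80
Leg 2 (246°, 6 nmi): east 6 sin 246° = -5.48, north 6 cos 246° = -2.44
Current position: (-4.41, -5.24). Target: (22, 6). Remaining: Δeast = 26.41, Δnorth = 11.24.
Bearing = atan2(26.41, 11.24) mod 360° = 66.94°; distance = √((26.41)² + (11.24)²) = 28.699 nmi.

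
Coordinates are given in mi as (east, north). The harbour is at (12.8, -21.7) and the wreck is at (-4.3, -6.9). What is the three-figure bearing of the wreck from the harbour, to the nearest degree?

311°

Δeast = -4.3 − 12.8 = -17.10; Δnorth = -6.9 − -21.7 = 14.80.
Bearing = atan2(Δeast, Δnorth) mod 360° = 310.88° ≈ 311°.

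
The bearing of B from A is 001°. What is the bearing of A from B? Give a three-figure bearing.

Back-bearing = 001° + 180° = 181°.

181°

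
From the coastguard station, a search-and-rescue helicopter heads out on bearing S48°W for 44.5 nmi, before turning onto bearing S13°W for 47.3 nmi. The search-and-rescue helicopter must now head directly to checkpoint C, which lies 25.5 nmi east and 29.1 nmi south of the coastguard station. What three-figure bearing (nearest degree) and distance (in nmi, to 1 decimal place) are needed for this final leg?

Leg 1 (S48°W, 44.5 nmi): east 44.5 sin 228° = -33.07, north 44.5 cos 228° = -29.78
Leg 2 (S13°W, 47.3 nmi): east 47.3 sin 193° = -10.64, north 47.3 cos 193° = -46.09
Current position: (-43.71, -75.86). Target: (25.5, -29.1). Remaining: Δeast = 69.21, Δnorth = 46.76.
Bearing = atan2(69.21, 46.76) mod 360° = 55.95°; distance = √((69.21)² + (46.76)²) = 83.528 nmi.

056°, 83.5 nmi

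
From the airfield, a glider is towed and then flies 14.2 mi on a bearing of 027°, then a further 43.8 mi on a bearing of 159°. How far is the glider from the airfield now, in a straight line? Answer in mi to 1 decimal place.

Leg 1 (027°, 14.2 mi): east 14.2 sin 27° = 6.45, north 14.2 cos 27° = 12.65
Leg 2 (159°, 43.8 mi): east 43.8 sin 159° = 15.70, north 43.8 cos 159° = -40.89
Net: 22.14 east, -28.24 north. Distance = √((22.14)² + (-28.24)²) = 35.885 mi.

35.9 mi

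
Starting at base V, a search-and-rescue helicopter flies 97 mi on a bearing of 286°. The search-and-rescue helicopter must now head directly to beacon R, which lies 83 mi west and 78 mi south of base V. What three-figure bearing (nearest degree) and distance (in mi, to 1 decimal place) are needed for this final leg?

174°, 105.2 mi

Leg 1 (286°, 97 mi): east 97 sin 286° = -93.24, north 97 cos 286° = 26.74
Current position: (-93.24, 26.74). Target: (-83, -78). Remaining: Δeast = 10.24, Δnorth = -104.74.
Bearing = atan2(10.24, -104.74) mod 360° = 174.41°; distance = √((10.24)² + (-104.74)²) = 105.236 mi.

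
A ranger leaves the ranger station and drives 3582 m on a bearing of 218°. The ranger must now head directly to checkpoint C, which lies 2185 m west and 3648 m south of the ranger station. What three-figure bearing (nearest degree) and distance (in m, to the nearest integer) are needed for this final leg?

Leg 1 (218°, 3582 m): east 3582 sin 218° = -2205.30, north 3582 cos 218° = -2822.65
Current position: (-2205.30, -2822.65). Target: (-2185, -3648). Remaining: Δeast = 20.30, Δnorth = -825.35.
Bearing = atan2(20.30, -825.35) mod 360° = 178.59°; distance = √((20.30)² + (-825.35)²) = 825.595 m.

179°, 826 m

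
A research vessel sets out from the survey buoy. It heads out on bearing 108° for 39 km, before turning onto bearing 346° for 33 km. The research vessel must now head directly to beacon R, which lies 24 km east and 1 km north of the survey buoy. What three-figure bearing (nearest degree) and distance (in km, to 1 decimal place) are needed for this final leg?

195°, 19.6 km

Leg 1 (108°, 39 km): east 39 sin 108° = 37.09, north 39 cos 108° = -12.05
Leg 2 (346°, 33 km): east 33 sin 346° = -7.98, north 33 cos 346° = 32.02
Current position: (29.11, 19.97). Target: (24, 1). Remaining: Δeast = -5.11, Δnorth = -18.97.
Bearing = atan2(-5.11, -18.97) mod 360° = 195.07°; distance = √((-5.11)² + (-18.97)²) = 19.644 km.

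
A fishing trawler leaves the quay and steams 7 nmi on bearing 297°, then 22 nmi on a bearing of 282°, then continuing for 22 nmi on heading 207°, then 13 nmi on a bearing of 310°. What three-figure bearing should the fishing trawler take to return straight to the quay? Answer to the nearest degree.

086°

Leg 1 (297°, 7 nmi): east 7 sin 297° = -6.24, north 7 cos 297° = 3.18
Leg 2 (282°, 22 nmi): east 22 sin 282° = -21.52, north 22 cos 282° = 4.57
Leg 3 (207°, 22 nmi): east 22 sin 207° = -9.99, north 22 cos 207° = -19.60
Leg 4 (310°, 13 nmi): east 13 sin 310° = -9.96, north 13 cos 310° = 8.36
Net displacement: -47.70 east, -3.49 north. Direction back to start is (47.70, 3.49): bearing = atan2(47.70, 3.49) mod 360° = 85.81° ≈ 086°.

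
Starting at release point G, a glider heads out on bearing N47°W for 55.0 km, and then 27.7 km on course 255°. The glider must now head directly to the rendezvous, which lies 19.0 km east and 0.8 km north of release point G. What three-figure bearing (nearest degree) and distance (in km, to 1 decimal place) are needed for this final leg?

109°, 90.9 km

Leg 1 (N47°W, 55.0 km): east 55.0 sin 313° = -40.22, north 55.0 cos 313° = 37.51
Leg 2 (255°, 27.7 km): east 27.7 sin 255° = -26.76, north 27.7 cos 255° = -7.17
Current position: (-66.98, 30.34). Target: (19.0, 0.8). Remaining: Δeast = 85.98, Δnorth = -29.54.
Bearing = atan2(85.98, -29.54) mod 360° = 108.96°; distance = √((85.98)² + (-29.54)²) = 90.914 km.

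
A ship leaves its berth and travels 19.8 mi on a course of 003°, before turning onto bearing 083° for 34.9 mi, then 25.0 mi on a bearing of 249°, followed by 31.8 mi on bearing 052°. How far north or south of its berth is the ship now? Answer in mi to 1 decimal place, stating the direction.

Leg 1 (003°, 19.8 mi): east 19.8 sin 3° = 1.04, north 19.8 cos 3° = 19.77
Leg 2 (083°, 34.9 mi): east 34.9 sin 83° = 34.64, north 34.9 cos 83° = 4.25
Leg 3 (249°, 25.0 mi): east 25.0 sin 249° = -23.34, north 25.0 cos 249° = -8.96
Leg 4 (052°, 31.8 mi): east 31.8 sin 52° = 25.06, north 31.8 cos 52° = 19.58
Net north component: 34.64 mi.

34.6 mi north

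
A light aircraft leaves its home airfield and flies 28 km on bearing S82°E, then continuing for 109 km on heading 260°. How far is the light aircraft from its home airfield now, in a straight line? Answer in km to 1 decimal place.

82.8 km

Leg 1 (S82°E, 28 km): east 28 sin 98° = 27.73, north 28 cos 98° = -3.90
Leg 2 (260°, 109 km): east 109 sin 260° = -107.34, north 109 cos 260° = -18.93
Net: -79.62 east, -22.82 north. Distance = √((-79.62)² + (-22.82)²) = 82.824 km.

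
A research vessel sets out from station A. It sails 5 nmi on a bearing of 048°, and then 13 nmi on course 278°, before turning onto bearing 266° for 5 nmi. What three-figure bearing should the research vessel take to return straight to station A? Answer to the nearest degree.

Leg 1 (048°, 5 nmi): east 5 sin 48° = 3.72, north 5 cos 48° = 3.35
Leg 2 (278°, 13 nmi): east 13 sin 278° = -12.87, north 13 cos 278° = 1.81
Leg 3 (266°, 5 nmi): east 5 sin 266° = -4.99, north 5 cos 266° = -0.35
Net displacement: -14.15 east, 4.81 north. Direction back to start is (14.15, -4.81): bearing = atan2(14.15, -4.81) mod 360° = 108.77° ≈ 109°.

109°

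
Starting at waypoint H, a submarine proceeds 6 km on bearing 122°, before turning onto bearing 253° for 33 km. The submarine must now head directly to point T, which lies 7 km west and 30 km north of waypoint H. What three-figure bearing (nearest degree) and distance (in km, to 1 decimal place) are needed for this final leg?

024°, 47.0 km

Leg 1 (122°, 6 km): east 6 sin 122° = 5.09, north 6 cos 122° = -3.18
Leg 2 (253°, 33 km): east 33 sin 253° = -31.56, north 33 cos 253° = -9.65
Current position: (-26.47, -12.83). Target: (-7, 30). Remaining: Δeast = 19.47, Δnorth = 42.83.
Bearing = atan2(19.47, 42.83) mod 360° = 24.45°; distance = √((19.47)² + (42.83)²) = 47.046 km.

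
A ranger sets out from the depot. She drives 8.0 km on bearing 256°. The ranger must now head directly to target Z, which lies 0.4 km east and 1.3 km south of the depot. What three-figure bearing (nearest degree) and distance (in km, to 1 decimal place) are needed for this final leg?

086°, 8.2 km

Leg 1 (256°, 8.0 km): east 8.0 sin 256° = -7.76, north 8.0 cos 256° = -1.94
Current position: (-7.76, -1.94). Target: (0.4, -1.3). Remaining: Δeast = 8.16, Δnorth = 0.64.
Bearing = atan2(8.16, 0.64) mod 360° = 85.55°; distance = √((8.16)² + (0.64)²) = 8.187 km.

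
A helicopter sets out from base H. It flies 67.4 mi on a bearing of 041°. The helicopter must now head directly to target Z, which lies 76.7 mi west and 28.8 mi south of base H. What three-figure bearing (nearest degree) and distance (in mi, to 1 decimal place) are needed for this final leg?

Leg 1 (041°, 67.4 mi): east 67.4 sin 41° = 44.22, north 67.4 cos 41° = 50.87
Current position: (44.22, 50.87). Target: (-76.7, -28.8). Remaining: Δeast = -120.92, Δnorth = -79.67.
Bearing = atan2(-120.92, -79.67) mod 360° = 236.62°; distance = √((-120.92)² + (-79.67)²) = 144.804 mi.

237°, 144.8 mi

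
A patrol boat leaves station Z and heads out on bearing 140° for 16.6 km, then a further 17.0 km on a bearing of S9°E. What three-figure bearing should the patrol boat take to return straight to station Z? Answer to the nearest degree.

336°

Leg 1 (140°, 16.6 km): east 16.6 sin 140° = 10.67, north 16.6 cos 140° = -12.72
Leg 2 (S9°E, 17.0 km): east 17.0 sin 171° = 2.66, north 17.0 cos 171° = -16.79
Net displacement: 13.33 east, -29.51 north. Direction back to start is (-13.33, 29.51): bearing = atan2(-13.33, 29.51) mod 360° = 335.69° ≈ 336°.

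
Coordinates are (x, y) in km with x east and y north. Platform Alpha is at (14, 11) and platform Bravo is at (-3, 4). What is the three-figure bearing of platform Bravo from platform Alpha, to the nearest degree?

Δeast = -3 − 14 = -17.00; Δnorth = 4 − 11 = -7.00.
Bearing = atan2(Δeast, Δnorth) mod 360° = 247.62° ≈ 248°.

248°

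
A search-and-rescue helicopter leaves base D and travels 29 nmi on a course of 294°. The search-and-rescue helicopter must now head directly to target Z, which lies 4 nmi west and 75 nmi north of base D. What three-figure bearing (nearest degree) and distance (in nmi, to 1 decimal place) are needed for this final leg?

Leg 1 (294°, 29 nmi): east 29 sin 294° = -26.49, north 29 cos 294° = 11.80
Current position: (-26.49, 11.80). Target: (-4, 75). Remaining: Δeast = 22.49, Δnorth = 63.20.
Bearing = atan2(22.49, 63.20) mod 360° = 19.59°; distance = √((22.49)² + (63.20)²) = 67.088 nmi.

020°, 67.1 nmi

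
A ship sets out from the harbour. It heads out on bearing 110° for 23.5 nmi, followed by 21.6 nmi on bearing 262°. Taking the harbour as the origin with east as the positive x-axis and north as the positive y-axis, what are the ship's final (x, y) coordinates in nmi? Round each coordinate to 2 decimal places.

Leg 1 (110°, 23.5 nmi): east 23.5 sin 110° = 22.08, north 23.5 cos 110° = -8.04
Leg 2 (262°, 21.6 nmi): east 21.6 sin 262° = -21.39, north 21.6 cos 262° = -3.01
Summing: 0.69 nmi east, -11.04 nmi north → (0.69, -11.04).

(0.69, -11.04)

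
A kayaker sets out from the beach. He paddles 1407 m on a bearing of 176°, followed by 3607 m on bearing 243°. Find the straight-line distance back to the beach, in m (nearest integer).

Leg 1 (176°, 1407 m): east 1407 sin 176° = 98.15, north 1407 cos 176° = -1403.57
Leg 2 (243°, 3607 m): east 3607 sin 243° = -3213.86, north 3607 cos 243° = -1637.54
Net: -3115.71 east, -3041.12 north. Distance = √((-3115.71)² + (-3041.12)²) = 4353.855 m.

4354 m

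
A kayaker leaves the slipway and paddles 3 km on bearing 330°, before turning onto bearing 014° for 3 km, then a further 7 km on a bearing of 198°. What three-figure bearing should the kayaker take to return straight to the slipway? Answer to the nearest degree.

Leg 1 (330°, 3 km): east 3 sin 330° = -1.50, north 3 cos 330° = 2.60
Leg 2 (014°, 3 km): east 3 sin 14° = 0.73, north 3 cos 14° = 2.91
Leg 3 (198°, 7 km): east 7 sin 198° = -2.16, north 7 cos 198° = -6.66
Net displacement: -2.94 east, -1.15 north. Direction back to start is (2.94, 1.15): bearing = atan2(2.94, 1.15) mod 360° = 68.65° ≈ 069°.

069°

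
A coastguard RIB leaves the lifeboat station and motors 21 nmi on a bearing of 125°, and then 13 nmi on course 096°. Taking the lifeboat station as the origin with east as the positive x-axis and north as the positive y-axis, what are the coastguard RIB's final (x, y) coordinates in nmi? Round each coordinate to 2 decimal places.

Leg 1 (125°, 21 nmi): east 21 sin 125° = 17.20, north 21 cos 125° = -12.05
Leg 2 (096°, 13 nmi): east 13 sin 96° = 12.93, north 13 cos 96° = -1.36
Summing: 30.13 nmi east, -13.40 nmi north → (30.13, -13.40).

(30.13, -13.40)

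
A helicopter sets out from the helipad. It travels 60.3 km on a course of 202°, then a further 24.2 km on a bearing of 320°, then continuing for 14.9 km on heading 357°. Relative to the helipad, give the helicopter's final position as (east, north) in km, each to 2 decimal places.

(-38.92, -22.49)

Leg 1 (202°, 60.3 km): east 60.3 sin 202° = -22.59, north 60.3 cos 202° = -55.91
Leg 2 (320°, 24.2 km): east 24.2 sin 320° = -15.56, north 24.2 cos 320° = 18.54
Leg 3 (357°, 14.9 km): east 14.9 sin 357° = -0.78, north 14.9 cos 357° = 14.88
Summing: -38.92 km east, -22.49 km north → (-38.92, -22.49).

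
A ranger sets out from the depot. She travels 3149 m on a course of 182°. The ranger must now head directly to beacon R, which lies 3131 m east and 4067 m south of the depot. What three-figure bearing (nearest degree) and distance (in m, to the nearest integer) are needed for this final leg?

Leg 1 (182°, 3149 m): east 3149 sin 182° = -109.90, north 3149 cos 182° = -3147.08
Current position: (-109.90, -3147.08). Target: (3131, -4067). Remaining: Δeast = 3240.90, Δnorth = -919.92.
Bearing = atan2(3240.90, -919.92) mod 360° = 105.85°; distance = √((3240.90)² + (-919.92)²) = 3368.928 m.

106°, 3369 m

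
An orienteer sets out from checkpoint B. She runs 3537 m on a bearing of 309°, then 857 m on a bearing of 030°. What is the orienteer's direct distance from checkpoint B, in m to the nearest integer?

Leg 1 (309°, 3537 m): east 3537 sin 309° = -2748.77, north 3537 cos 309° = 2225.91
Leg 2 (030°, 857 m): east 857 sin 30° = 428.50, north 857 cos 30° = 742.18
Net: -2320.27 east, 2968.09 north. Distance = √((-2320.27)² + (2968.09)²) = 3767.385 m.

3767 m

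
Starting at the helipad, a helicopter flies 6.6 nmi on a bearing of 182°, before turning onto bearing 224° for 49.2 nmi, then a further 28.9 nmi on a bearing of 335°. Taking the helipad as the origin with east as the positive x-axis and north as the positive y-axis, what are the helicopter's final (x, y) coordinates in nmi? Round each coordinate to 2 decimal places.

(-46.62, -15.80)

Leg 1 (182°, 6.6 nmi): east 6.6 sin 182° = -0.23, north 6.6 cos 182° = -6.60
Leg 2 (224°, 49.2 nmi): east 49.2 sin 224° = -34.18, north 49.2 cos 224° = -35.39
Leg 3 (335°, 28.9 nmi): east 28.9 sin 335° = -12.21, north 28.9 cos 335° = 26.19
Summing: -46.62 nmi east, -15.80 nmi north → (-46.62, -15.80).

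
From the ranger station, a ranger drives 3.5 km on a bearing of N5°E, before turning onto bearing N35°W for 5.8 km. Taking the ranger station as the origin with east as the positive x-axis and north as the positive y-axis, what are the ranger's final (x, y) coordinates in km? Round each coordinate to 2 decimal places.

(-3.02, 8.24)

Leg 1 (N5°E, 3.5 km): east 3.5 sin 5° = 0.31, north 3.5 cos 5° = 3.49
Leg 2 (N35°W, 5.8 km): east 5.8 sin 325° = -3.33, north 5.8 cos 325° = 4.75
Summing: -3.02 km east, 8.24 km north → (-3.02, 8.24).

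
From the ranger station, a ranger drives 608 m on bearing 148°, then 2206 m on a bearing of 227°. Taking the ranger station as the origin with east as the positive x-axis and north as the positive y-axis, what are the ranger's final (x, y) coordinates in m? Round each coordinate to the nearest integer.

Leg 1 (148°, 608 m): east 608 sin 148° = 322.19, north 608 cos 148° = -515.61
Leg 2 (227°, 2206 m): east 2206 sin 227° = -1613.37, north 2206 cos 227° = -1504.49
Summing: -1291.18 m east, -2020.10 m north → (-1291, -2020).

(-1291, -2020)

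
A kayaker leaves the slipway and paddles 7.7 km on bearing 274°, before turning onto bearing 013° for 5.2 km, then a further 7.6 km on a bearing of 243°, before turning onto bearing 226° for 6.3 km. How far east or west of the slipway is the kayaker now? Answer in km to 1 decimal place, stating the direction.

17.8 km west

Leg 1 (274°, 7.7 km): east 7.7 sin 274° = -7.68, north 7.7 cos 274° = 0.54
Leg 2 (013°, 5.2 km): east 5.2 sin 13° = 1.17, north 5.2 cos 13° = 5.07
Leg 3 (243°, 7.6 km): east 7.6 sin 243° = -6.77, north 7.6 cos 243° = -3.45
Leg 4 (226°, 6.3 km): east 6.3 sin 226° = -4.53, north 6.3 cos 226° = -4.38
Net east component: -17.81 km.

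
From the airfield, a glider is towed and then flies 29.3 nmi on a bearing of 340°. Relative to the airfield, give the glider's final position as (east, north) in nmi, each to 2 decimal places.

Leg 1 (340°, 29.3 nmi): east 29.3 sin 340° = -10.02, north 29.3 cos 340° = 27.53
Summing: -10.02 nmi east, 27.53 nmi north → (-10.02, 27.53).

(-10.02, 27.53)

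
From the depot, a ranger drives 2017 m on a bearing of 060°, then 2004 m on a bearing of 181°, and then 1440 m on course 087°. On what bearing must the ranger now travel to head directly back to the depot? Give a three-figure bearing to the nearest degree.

Leg 1 (060°, 2017 m): east 2017 sin 60° = 1746.77, north 2017 cos 60° = 1008.50
Leg 2 (181°, 2004 m): east 2004 sin 181° = -34.97, north 2004 cos 181° = -2003.69
Leg 3 (087°, 1440 m): east 1440 sin 87° = 1438.03, north 1440 cos 87° = 75.36
Net displacement: 3149.83 east, -919.83 north. Direction back to start is (-3149.83, 919.83): bearing = atan2(-3149.83, 919.83) mod 360° = 286.28° ≈ 286°.

286°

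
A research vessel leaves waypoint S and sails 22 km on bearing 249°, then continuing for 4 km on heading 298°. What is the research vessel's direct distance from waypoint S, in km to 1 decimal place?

24.8 km

Leg 1 (249°, 22 km): east 22 sin 249° = -20.54, north 22 cos 249° = -7.88
Leg 2 (298°, 4 km): east 4 sin 298° = -3.53, north 4 cos 298° = 1.88
Net: -24.07 east, -6.01 north. Distance = √((-24.07)² + (-6.01)²) = 24.809 km.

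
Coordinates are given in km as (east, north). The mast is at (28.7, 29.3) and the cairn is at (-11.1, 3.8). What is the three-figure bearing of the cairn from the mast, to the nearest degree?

Δeast = -11.1 − 28.7 = -39.80; Δnorth = 3.8 − 29.3 = -25.50.
Bearing = atan2(Δeast, Δnorth) mod 360° = 237.35° ≈ 237°.

237°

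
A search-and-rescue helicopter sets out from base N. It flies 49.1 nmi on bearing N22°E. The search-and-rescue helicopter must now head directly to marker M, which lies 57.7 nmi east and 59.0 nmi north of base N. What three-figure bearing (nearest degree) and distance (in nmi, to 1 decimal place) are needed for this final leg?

071°, 41.6 nmi

Leg 1 (N22°E, 49.1 nmi): east 49.1 sin 22° = 18.39, north 49.1 cos 22° = 45.52
Current position: (18.39, 45.52). Target: (57.7, 59.0). Remaining: Δeast = 39.31, Δnorth = 13.48.
Bearing = atan2(39.31, 13.48) mod 360° = 71.08°; distance = √((39.31)² + (13.48)²) = 41.552 nmi.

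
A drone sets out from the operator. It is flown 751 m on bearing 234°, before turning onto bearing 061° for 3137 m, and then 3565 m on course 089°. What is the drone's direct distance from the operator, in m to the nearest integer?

Leg 1 (234°, 751 m): east 751 sin 234° = -607.57, north 751 cos 234° = -441.43
Leg 2 (061°, 3137 m): east 3137 sin 61° = 2743.68, north 3137 cos 61° = 1520.85
Leg 3 (089°, 3565 m): east 3565 sin 89° = 3564.46, north 3565 cos 89° = 62.22
Net: 5700.57 east, 1141.64 north. Distance = √((5700.57)² + (1141.64)²) = 5813.760 m.

5814 m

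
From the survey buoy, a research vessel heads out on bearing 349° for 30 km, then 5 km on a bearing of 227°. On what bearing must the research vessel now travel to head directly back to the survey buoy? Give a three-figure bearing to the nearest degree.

160°

Leg 1 (349°, 30 km): east 30 sin 349° = -5.72, north 30 cos 349° = 29.45
Leg 2 (227°, 5 km): east 5 sin 227° = -3.66, north 5 cos 227° = -3.41
Net displacement: -9.38 east, 26.04 north. Direction back to start is (9.38, -26.04): bearing = atan2(9.38, -26.04) mod 360° = 160.19° ≈ 160°.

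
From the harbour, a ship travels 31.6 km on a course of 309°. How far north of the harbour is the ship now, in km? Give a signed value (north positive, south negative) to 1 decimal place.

Leg 1 (309°, 31.6 km): east 31.6 sin 309° = -24.56, north 31.6 cos 309° = 19.89
Net north component: 19.89 km.

19.9 km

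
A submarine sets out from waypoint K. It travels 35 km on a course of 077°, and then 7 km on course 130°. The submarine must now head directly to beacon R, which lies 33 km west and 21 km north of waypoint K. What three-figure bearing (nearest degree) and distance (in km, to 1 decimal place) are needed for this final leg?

Leg 1 (077°, 35 km): east 35 sin 77° = 34.10, north 35 cos 77° = 7.87
Leg 2 (130°, 7 km): east 7 sin 130° = 5.36, north 7 cos 130° = -4.50
Current position: (39.47, 3.37). Target: (-33, 21). Remaining: Δeast = -72.47, Δnorth = 17.63.
Bearing = atan2(-72.47, 17.63) mod 360° = 283.67°; distance = √((-72.47)² + (17.63)²) = 74.578 km.

284°, 74.6 km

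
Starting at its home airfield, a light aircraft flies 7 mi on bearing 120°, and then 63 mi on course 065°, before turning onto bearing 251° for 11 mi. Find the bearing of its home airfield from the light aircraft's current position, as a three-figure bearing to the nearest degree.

Leg 1 (120°, 7 mi): east 7 sin 120° = 6.06, north 7 cos 120° = -3.50
Leg 2 (065°, 63 mi): east 63 sin 65° = 57.10, north 63 cos 65° = 26.62
Leg 3 (251°, 11 mi): east 11 sin 251° = -10.40, north 11 cos 251° = -3.58
Net displacement: 52.76 east, 19.54 north. Direction back to start is (-52.76, -19.54): bearing = atan2(-52.76, -19.54) mod 360° = 249.67° ≈ 250°.

250°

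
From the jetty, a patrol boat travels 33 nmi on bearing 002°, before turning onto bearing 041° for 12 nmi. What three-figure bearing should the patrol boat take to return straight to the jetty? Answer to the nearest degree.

192°

Leg 1 (002°, 33 nmi): east 33 sin 2° = 1.15, north 33 cos 2° = 32.98
Leg 2 (041°, 12 nmi): east 12 sin 41° = 7.87, north 12 cos 41° = 9.06
Net displacement: 9.02 east, 42.04 north. Direction back to start is (-9.02, -42.04): bearing = atan2(-9.02, -42.04) mod 360° = 192.12° ≈ 192°.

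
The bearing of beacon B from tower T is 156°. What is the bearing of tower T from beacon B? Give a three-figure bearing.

Back-bearing = 156° + 180° = 336°.

336°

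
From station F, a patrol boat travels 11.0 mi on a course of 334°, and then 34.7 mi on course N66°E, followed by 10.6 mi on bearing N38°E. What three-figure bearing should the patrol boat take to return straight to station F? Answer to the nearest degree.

Leg 1 (334°, 11.0 mi): east 11.0 sin 334° = -4.82, north 11.0 cos 334° = 9.89
Leg 2 (N66°E, 34.7 mi): east 34.7 sin 66° = 31.70, north 34.7 cos 66° = 14.11
Leg 3 (N38°E, 10.6 mi): east 10.6 sin 38° = 6.53, north 10.6 cos 38° = 8.35
Net displacement: 33.40 east, 32.35 north. Direction back to start is (-33.40, -32.35): bearing = atan2(-33.40, -32.35) mod 360° = 225.92° ≈ 226°.

226°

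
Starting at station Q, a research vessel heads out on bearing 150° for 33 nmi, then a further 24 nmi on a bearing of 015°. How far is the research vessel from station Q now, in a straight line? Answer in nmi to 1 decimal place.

23.3 nmi

Leg 1 (150°, 33 nmi): east 33 sin 150° = 16.50, north 33 cos 150° = -28.58
Leg 2 (015°, 24 nmi): east 24 sin 15° = 6.21, north 24 cos 15° = 23.18
Net: 22.71 east, -5.40 north. Distance = √((22.71)² + (-5.40)²) = 23.344 nmi.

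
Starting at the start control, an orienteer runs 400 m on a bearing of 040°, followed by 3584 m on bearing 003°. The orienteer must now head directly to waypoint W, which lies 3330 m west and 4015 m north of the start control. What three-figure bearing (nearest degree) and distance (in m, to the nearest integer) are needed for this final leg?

272°, 3777 m

Leg 1 (040°, 400 m): east 400 sin 40° = 257.12, north 400 cos 40° = 306.42
Leg 2 (003°, 3584 m): east 3584 sin 3° = 187.57, north 3584 cos 3° = 3579.09
Current position: (444.69, 3885.51). Target: (-3330, 4015). Remaining: Δeast = -3774.69, Δnorth = 129.49.
Bearing = atan2(-3774.69, 129.49) mod 360° = 271.96°; distance = √((-3774.69)² + (129.49)²) = 3776.908 m.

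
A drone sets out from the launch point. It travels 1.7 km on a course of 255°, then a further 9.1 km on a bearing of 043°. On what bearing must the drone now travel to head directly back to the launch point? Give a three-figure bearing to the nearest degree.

216°

Leg 1 (255°, 1.7 km): east 1.7 sin 255° = -1.64, north 1.7 cos 255° = -0.44
Leg 2 (043°, 9.1 km): east 9.1 sin 43° = 6.21, north 9.1 cos 43° = 6.66
Net displacement: 4.56 east, 6.22 north. Direction back to start is (-4.56, -6.22): bearing = atan2(-4.56, -6.22) mod 360° = 216.29° ≈ 216°.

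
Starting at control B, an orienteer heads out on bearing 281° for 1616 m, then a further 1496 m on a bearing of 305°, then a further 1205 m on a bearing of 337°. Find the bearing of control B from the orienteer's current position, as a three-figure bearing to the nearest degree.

125°

Leg 1 (281°, 1616 m): east 1616 sin 281° = -1586.31, north 1616 cos 281° = 308.35
Leg 2 (305°, 1496 m): east 1496 sin 305° = -1225.45, north 1496 cos 305° = 858.07
Leg 3 (337°, 1205 m): east 1205 sin 337° = -470.83, north 1205 cos 337° = 1109.21
Net displacement: -3282.59 east, 2275.63 north. Direction back to start is (3282.59, -2275.63): bearing = atan2(3282.59, -2275.63) mod 360° = 124.73° ≈ 125°.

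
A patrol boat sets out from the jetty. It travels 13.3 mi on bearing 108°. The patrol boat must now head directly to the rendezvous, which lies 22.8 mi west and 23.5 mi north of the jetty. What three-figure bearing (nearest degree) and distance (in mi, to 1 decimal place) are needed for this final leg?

308°, 44.9 mi

Leg 1 (108°, 13.3 mi): east 13.3 sin 108° = 12.65, north 13.3 cos 108° = -4.11
Current position: (12.65, -4.11). Target: (-22.8, 23.5). Remaining: Δeast = -35.45, Δnorth = 27.61.
Bearing = atan2(-35.45, 27.61) mod 360° = 307.91°; distance = √((-35.45)² + (27.61)²) = 44.933 mi.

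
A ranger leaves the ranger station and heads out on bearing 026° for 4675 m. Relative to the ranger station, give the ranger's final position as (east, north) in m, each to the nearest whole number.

Leg 1 (026°, 4675 m): east 4675 sin 26° = 2049.39, north 4675 cos 26° = 4201.86
Summing: 2049.39 m east, 4201.86 m north → (2049, 4202).

(2049, 4202)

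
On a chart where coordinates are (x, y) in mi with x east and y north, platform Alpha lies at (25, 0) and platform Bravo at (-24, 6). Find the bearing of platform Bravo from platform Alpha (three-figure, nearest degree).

Δeast = -24 − 25 = -49.00; Δnorth = 6 − 0 = 6.00.
Bearing = atan2(Δeast, Δnorth) mod 360° = 276.98° ≈ 277°.

277°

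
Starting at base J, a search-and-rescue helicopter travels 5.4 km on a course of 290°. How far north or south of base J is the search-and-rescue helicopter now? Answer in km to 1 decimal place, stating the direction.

1.8 km north

Leg 1 (290°, 5.4 km): east 5.4 sin 290° = -5.07, north 5.4 cos 290° = 1.85
Net north component: 1.85 km.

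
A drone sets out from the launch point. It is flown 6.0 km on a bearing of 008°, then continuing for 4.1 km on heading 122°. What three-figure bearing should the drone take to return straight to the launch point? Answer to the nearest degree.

229°

Leg 1 (008°, 6.0 km): east 6.0 sin 8° = 0.84, north 6.0 cos 8° = 5.94
Leg 2 (122°, 4.1 km): east 4.1 sin 122° = 3.48, north 4.1 cos 122° = -2.17
Net displacement: 4.31 east, 3.77 north. Direction back to start is (-4.31, -3.77): bearing = atan2(-4.31, -3.77) mod 360° = 228.84° ≈ 229°.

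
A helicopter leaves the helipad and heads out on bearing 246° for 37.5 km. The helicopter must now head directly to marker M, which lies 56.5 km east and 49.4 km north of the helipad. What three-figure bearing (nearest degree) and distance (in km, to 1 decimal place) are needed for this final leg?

Leg 1 (246°, 37.5 km): east 37.5 sin 246° = -34.26, north 37.5 cos 246° = -15.25
Current position: (-34.26, -15.25). Target: (56.5, 49.4). Remaining: Δeast = 90.76, Δnorth = 64.65.
Bearing = atan2(90.76, 64.65) mod 360° = 54.54°; distance = √((90.76)² + (64.65)²) = 111.431 km.

055°, 111.4 km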